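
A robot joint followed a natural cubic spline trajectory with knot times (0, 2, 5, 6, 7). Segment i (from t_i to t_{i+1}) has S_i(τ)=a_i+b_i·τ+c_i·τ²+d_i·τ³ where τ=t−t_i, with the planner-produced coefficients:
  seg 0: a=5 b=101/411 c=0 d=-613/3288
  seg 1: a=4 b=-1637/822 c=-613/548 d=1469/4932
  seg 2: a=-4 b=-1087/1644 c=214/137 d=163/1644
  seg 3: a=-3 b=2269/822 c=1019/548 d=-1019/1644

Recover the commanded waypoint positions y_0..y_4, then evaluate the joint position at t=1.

y_0=5 y_1=4 y_2=-4 y_3=-3 y_4=1
S(1) = 5545/1096

y_0 = S_0(0) = a_0 = 5
y_1 = S_1(0) = a_1 = 4
y_2 = S_2(0) = a_2 = -4
y_3 = S_3(0) = a_3 = -3
y_4 = S_3(1) = 1
t_q=1 is in segment 0 (τ=1); S_0(τ)=5545/1096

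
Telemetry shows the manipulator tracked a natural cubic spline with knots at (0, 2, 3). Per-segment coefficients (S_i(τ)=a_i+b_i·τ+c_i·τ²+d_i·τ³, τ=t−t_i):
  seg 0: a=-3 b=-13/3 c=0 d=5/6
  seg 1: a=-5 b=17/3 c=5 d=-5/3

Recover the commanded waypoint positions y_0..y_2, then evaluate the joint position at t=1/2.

y_0=-3 y_1=-5 y_2=4
S(1/2) = -81/16

y_0 = S_0(0) = a_0 = -3
y_1 = S_1(0) = a_1 = -5
y_2 = S_1(1) = 4
t_q=1/2 is in segment 0 (τ=1/2); S_0(τ)=-81/16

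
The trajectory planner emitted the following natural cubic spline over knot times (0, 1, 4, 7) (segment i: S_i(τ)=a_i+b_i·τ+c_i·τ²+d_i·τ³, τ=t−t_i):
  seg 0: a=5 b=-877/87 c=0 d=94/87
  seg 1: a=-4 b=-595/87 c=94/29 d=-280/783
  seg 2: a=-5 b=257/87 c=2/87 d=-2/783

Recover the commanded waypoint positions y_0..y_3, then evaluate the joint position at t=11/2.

y_0=5 y_1=-4 y_2=-5 y_3=4
S(11/2) = -61/116

y_0 = S_0(0) = a_0 = 5
y_1 = S_1(0) = a_1 = -4
y_2 = S_2(0) = a_2 = -5
y_3 = S_2(3) = 4
t_q=11/2 is in segment 2 (τ=3/2); S_2(τ)=-61/116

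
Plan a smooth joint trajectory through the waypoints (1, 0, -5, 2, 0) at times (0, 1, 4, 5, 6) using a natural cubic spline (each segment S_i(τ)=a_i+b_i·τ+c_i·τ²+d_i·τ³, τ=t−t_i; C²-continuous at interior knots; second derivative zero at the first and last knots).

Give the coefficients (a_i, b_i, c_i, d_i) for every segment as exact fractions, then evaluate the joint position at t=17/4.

  seg 0: a=1 b=-181/636 c=0 d=-455/636
  seg 1: a=0 b=-773/318 c=-455/212 d=509/636
  seg 2: a=-5 b=4007/636 c=268/53 d=-2771/636
  seg 3: a=2 b=1063/318 c=-1699/212 d=1699/636
S(17/4) = -43105/13568

Δ: Δ0=-1, Δ1=-5/3, Δ2=7, Δ3=-2
row 1: diag=8, rhs=-4; c'=3/8, d'=-1/2
row 2: denom=8−3·3/8=55/8; d'=(52−3·-1/2)/(55/8)=428/55
row 3: denom=4−1·8/55=212/55; d'=(-54−1·428/55)/(212/55)=-1699/106
back: M3=-1699/106
back: M2=428/55−8/55·-1699/106=536/53
back: M1=-1/2−3/8·536/53=-455/106
M: M0=0, M1=-455/106, M2=536/53, M3=-1699/106, M4=0
seg 0: a=1, c=M0/2=0, d=(M1−M0)/(6·1)=-455/636, b=Δ0−h0·(2M0+M1)/6=-181/636
seg 1: a=0, c=M1/2=-455/212, d=(M2−M1)/(6·3)=509/636, b=Δ1−h1·(2M1+M2)/6=-773/318
seg 2: a=-5, c=M2/2=268/53, d=(M3−M2)/(6·1)=-2771/636, b=Δ2−h2·(2M2+M3)/6=4007/636
seg 3: a=2, c=M3/2=-1699/212, d=(M4−M3)/(6·1)=1699/636, b=Δ3−h3·(2M3+M4)/6=1063/318
t_q=17/4 → seg 2, τ=1/4; S=-5+4007/636·τ+268/53·τ²+-2771/636·τ³=-43105/13568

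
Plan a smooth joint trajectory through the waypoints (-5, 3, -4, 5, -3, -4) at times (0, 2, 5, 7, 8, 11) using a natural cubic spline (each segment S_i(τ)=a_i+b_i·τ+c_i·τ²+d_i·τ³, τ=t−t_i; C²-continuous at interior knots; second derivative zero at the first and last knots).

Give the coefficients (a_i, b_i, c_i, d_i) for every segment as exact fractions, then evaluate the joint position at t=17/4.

Δ: Δ0=4, Δ1=-7/3, Δ2=9/2, Δ3=-8, Δ4=-1/3
row 1: diag=10, rhs=-38; c'=3/10, d'=-19/5
row 2: denom=10−3·3/10=91/10; d'=(41−3·-19/5)/(91/10)=524/91
row 3: denom=6−2·20/91=506/91; d'=(-75−2·524/91)/(506/91)=-7873/506
row 4: denom=8−1·91/506=3957/506; d'=(46−1·-7873/506)/(3957/506)=10383/1319
back: M4=10383/1319
back: M3=-7873/506−91/506·10383/1319=-22390/1319
back: M2=524/91−20/91·-22390/1319=12516/1319
back: M1=-19/5−3/10·12516/1319=-8767/1319
M: M0=0, M1=-8767/1319, M2=12516/1319, M3=-22390/1319, M4=10383/1319, M5=0
seg 0: a=-5, c=M0/2=0, d=(M1−M0)/(6·2)=-8767/15828, b=Δ0−h0·(2M0+M1)/6=24595/3957
seg 1: a=3, c=M1/2=-8767/2638, d=(M2−M1)/(6·3)=21283/23742, b=Δ1−h1·(2M1+M2)/6=-1706/3957
seg 2: a=-4, c=M2/2=6258/1319, d=(M3−M2)/(6·2)=-17453/7914, b=Δ2−h2·(2M2+M3)/6=30329/7914
seg 3: a=5, c=M3/2=-11195/1319, d=(M4−M3)/(6·1)=32773/7914, b=Δ3−h3·(2M3+M4)/6=-28915/7914
seg 4: a=-3, c=M4/2=10383/2638, d=(M5−M4)/(6·3)=-3461/7914, b=Δ4−h4·(2M4+M5)/6=-32468/3957
t_q=17/4 → seg 1, τ=9/4; S=3+-1706/3957·τ+-8767/2638·τ²+21283/23742·τ³=-773865/168832

  seg 0: a=-5 b=24595/3957 c=0 d=-8767/15828
  seg 1: a=3 b=-1706/3957 c=-8767/2638 d=21283/23742
  seg 2: a=-4 b=30329/7914 c=6258/1319 d=-17453/7914
  seg 3: a=5 b=-28915/7914 c=-11195/1319 d=32773/7914
  seg 4: a=-3 b=-32468/3957 c=10383/2638 d=-3461/7914
S(17/4) = -773865/168832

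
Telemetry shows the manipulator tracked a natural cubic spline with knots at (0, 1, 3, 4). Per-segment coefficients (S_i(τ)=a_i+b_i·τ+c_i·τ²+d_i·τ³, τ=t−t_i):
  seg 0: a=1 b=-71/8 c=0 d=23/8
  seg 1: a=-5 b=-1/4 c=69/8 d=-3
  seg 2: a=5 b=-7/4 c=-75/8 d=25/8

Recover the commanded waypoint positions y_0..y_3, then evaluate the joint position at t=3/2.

y_0 = S_0(0) = a_0 = 1
y_1 = S_1(0) = a_1 = -5
y_2 = S_2(0) = a_2 = 5
y_3 = S_2(1) = -3
t_q=3/2 is in segment 1 (τ=1/2); S_1(τ)=-107/32

y_0=1 y_1=-5 y_2=5 y_3=-3
S(3/2) = -107/32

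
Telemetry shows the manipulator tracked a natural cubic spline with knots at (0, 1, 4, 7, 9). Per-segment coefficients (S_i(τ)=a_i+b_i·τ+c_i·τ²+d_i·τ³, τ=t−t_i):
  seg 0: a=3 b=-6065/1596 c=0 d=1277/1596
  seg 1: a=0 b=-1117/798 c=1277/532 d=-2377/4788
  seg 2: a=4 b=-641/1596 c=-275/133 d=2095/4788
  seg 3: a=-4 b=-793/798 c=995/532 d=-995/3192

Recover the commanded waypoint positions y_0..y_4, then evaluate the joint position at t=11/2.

y_0 = S_0(0) = a_0 = 3
y_1 = S_1(0) = a_1 = 0
y_2 = S_2(0) = a_2 = 4
y_3 = S_3(0) = a_3 = -4
y_4 = S_3(2) = -1
t_q=11/2 is in segment 2 (τ=3/2); S_2(τ)=135/608

y_0=3 y_1=0 y_2=4 y_3=-4 y_4=-1
S(11/2) = 135/608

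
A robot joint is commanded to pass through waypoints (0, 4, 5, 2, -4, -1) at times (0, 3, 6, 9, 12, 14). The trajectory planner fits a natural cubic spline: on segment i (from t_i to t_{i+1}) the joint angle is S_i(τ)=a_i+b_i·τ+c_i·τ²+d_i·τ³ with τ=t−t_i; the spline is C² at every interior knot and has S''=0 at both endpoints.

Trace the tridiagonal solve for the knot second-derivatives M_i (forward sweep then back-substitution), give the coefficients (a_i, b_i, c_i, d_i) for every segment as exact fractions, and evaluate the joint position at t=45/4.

Δ: Δ0=4/3, Δ1=1/3, Δ2=-1, Δ3=-2, Δ4=3/2
row 1: diag=12, rhs=-6; c'=1/4, d'=-1/2
row 2: denom=12−3·1/4=45/4; d'=(-8−3·-1/2)/(45/4)=-26/45
row 3: denom=12−3·4/15=56/5; d'=(-6−3·-26/45)/(56/5)=-8/21
row 4: denom=10−3·15/56=515/56; d'=(21−3·-8/21)/(515/56)=248/103
back: M4=248/103
back: M3=-8/21−15/56·248/103=-317/309
back: M2=-26/45−4/15·-317/309=-94/309
back: M1=-1/2−1/4·-94/309=-131/309
M: M0=0, M1=-131/309, M2=-94/309, M3=-317/309, M4=248/103, M5=0
seg 0: a=0, c=M0/2=0, d=(M1−M0)/(6·3)=-131/5562, b=Δ0−h0·(2M0+M1)/6=955/618
seg 1: a=4, c=M1/2=-131/618, d=(M2−M1)/(6·3)=37/5562, b=Δ1−h1·(2M1+M2)/6=281/309
seg 2: a=5, c=M2/2=-47/309, d=(M3−M2)/(6·3)=-223/5562, b=Δ2−h2·(2M2+M3)/6=-113/618
seg 3: a=2, c=M3/2=-317/618, d=(M4−M3)/(6·3)=1061/5562, b=Δ3−h3·(2M3+M4)/6=-673/309
seg 4: a=-4, c=M4/2=124/103, d=(M5−M4)/(6·2)=-62/309, b=Δ4−h4·(2M4+M5)/6=-65/618
t_q=45/4 → seg 3, τ=9/4; S=2+-673/309·τ+-317/618·τ²+1061/5562·τ³=-43829/13184

  seg 0: a=0 b=955/618 c=0 d=-131/5562
  seg 1: a=4 b=281/309 c=-131/618 d=37/5562
  seg 2: a=5 b=-113/618 c=-47/309 d=-223/5562
  seg 3: a=2 b=-673/309 c=-317/618 d=1061/5562
  seg 4: a=-4 b=-65/618 c=124/103 d=-62/309
S(45/4) = -43829/13184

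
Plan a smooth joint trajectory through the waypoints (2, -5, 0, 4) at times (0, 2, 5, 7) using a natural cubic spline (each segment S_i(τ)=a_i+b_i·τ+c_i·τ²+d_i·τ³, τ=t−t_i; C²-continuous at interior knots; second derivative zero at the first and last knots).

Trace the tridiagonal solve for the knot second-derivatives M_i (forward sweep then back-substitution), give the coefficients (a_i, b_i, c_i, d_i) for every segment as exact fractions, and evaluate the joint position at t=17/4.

Δ: Δ0=-7/2, Δ1=5/3, Δ2=2
row 1: diag=10, rhs=31; c'=3/10, d'=31/10
row 2: denom=10−3·3/10=91/10; d'=(2−3·31/10)/(91/10)=-73/91
back: M2=-73/91
back: M1=31/10−3/10·-73/91=304/91
M: M0=0, M1=304/91, M2=-73/91, M3=0
seg 0: a=2, c=M0/2=0, d=(M1−M0)/(6·2)=76/273, b=Δ0−h0·(2M0+M1)/6=-2519/546
seg 1: a=-5, c=M1/2=152/91, d=(M2−M1)/(6·3)=-29/126, b=Δ1−h1·(2M1+M2)/6=-695/546
seg 2: a=0, c=M2/2=-73/182, d=(M3−M2)/(6·2)=73/1092, b=Δ2−h2·(2M2+M3)/6=692/273
t_q=17/4 → seg 1, τ=9/4; S=-5+-695/546·τ+152/91·τ²+-29/126·τ³=-23641/11648

  seg 0: a=2 b=-2519/546 c=0 d=76/273
  seg 1: a=-5 b=-695/546 c=152/91 d=-29/126
  seg 2: a=0 b=692/273 c=-73/182 d=73/1092
S(17/4) = -23641/11648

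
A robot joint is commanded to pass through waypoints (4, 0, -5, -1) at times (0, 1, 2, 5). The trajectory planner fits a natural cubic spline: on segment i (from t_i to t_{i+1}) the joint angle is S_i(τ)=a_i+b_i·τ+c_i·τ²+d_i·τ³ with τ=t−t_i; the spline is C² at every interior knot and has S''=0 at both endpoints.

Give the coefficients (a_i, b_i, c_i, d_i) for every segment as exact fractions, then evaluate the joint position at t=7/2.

Δ: Δ0=-4, Δ1=-5, Δ2=4/3
row 1: diag=4, rhs=-6; c'=1/4, d'=-3/2
row 2: denom=8−1·1/4=31/4; d'=(38−1·-3/2)/(31/4)=158/31
back: M2=158/31
back: M1=-3/2−1/4·158/31=-86/31
M: M0=0, M1=-86/31, M2=158/31, M3=0
seg 0: a=4, c=M0/2=0, d=(M1−M0)/(6·1)=-43/93, b=Δ0−h0·(2M0+M1)/6=-329/93
seg 1: a=0, c=M1/2=-43/31, d=(M2−M1)/(6·1)=122/93, b=Δ1−h1·(2M1+M2)/6=-458/93
seg 2: a=-5, c=M2/2=79/31, d=(M3−M2)/(6·3)=-79/279, b=Δ2−h2·(2M2+M3)/6=-350/93
t_q=7/2 → seg 2, τ=3/2; S=-5+-350/93·τ+79/31·τ²+-79/279·τ³=-1455/248

  seg 0: a=4 b=-329/93 c=0 d=-43/93
  seg 1: a=0 b=-458/93 c=-43/31 d=122/93
  seg 2: a=-5 b=-350/93 c=79/31 d=-79/279
S(7/2) = -1455/248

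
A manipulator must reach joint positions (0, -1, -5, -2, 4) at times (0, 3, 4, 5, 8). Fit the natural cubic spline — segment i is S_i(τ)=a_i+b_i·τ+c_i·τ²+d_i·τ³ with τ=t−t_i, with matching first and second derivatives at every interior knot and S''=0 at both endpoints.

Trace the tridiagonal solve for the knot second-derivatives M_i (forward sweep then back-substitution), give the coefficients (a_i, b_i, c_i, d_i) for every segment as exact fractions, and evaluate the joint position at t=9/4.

  seg 0: a=0 b=9/5 c=0 d=-32/135
  seg 1: a=-1 b=-23/5 c=-32/15 d=41/15
  seg 2: a=-5 b=-2/3 c=91/15 d=-12/5
  seg 3: a=-2 b=64/15 c=-17/15 d=17/135
S(9/4) = 27/20

Δ: Δ0=-1/3, Δ1=-4, Δ2=3, Δ3=2
row 1: diag=8, rhs=-22; c'=1/8, d'=-11/4
row 2: denom=4−1·1/8=31/8; d'=(42−1·-11/4)/(31/8)=358/31
row 3: denom=8−1·8/31=240/31; d'=(-6−1·358/31)/(240/31)=-34/15
back: M3=-34/15
back: M2=358/31−8/31·-34/15=182/15
back: M1=-11/4−1/8·182/15=-64/15
M: M0=0, M1=-64/15, M2=182/15, M3=-34/15, M4=0
seg 0: a=0, c=M0/2=0, d=(M1−M0)/(6·3)=-32/135, b=Δ0−h0·(2M0+M1)/6=9/5
seg 1: a=-1, c=M1/2=-32/15, d=(M2−M1)/(6·1)=41/15, b=Δ1−h1·(2M1+M2)/6=-23/5
seg 2: a=-5, c=M2/2=91/15, d=(M3−M2)/(6·1)=-12/5, b=Δ2−h2·(2M2+M3)/6=-2/3
seg 3: a=-2, c=M3/2=-17/15, d=(M4−M3)/(6·3)=17/135, b=Δ3−h3·(2M3+M4)/6=64/15
t_q=9/4 → seg 0, τ=9/4; S=0+9/5·τ+0·τ²+-32/135·τ³=27/20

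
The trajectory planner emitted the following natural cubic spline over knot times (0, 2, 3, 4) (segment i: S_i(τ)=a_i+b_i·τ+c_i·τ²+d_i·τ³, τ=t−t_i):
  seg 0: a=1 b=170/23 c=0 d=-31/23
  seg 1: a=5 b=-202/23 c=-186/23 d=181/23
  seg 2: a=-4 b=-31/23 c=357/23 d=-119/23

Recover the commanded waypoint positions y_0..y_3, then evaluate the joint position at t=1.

y_0=1 y_1=5 y_2=-4 y_3=5
S(1) = 162/23

y_0 = S_0(0) = a_0 = 1
y_1 = S_1(0) = a_1 = 5
y_2 = S_2(0) = a_2 = -4
y_3 = S_2(1) = 5
t_q=1 is in segment 0 (τ=1); S_0(τ)=162/23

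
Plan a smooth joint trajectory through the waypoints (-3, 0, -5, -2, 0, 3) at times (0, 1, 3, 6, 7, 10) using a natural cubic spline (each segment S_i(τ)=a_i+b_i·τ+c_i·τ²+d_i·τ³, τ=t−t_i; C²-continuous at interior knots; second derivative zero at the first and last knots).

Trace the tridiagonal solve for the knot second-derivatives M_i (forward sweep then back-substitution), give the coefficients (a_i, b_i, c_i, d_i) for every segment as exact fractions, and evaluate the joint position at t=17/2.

Δ: Δ0=3, Δ1=-5/2, Δ2=1, Δ3=2, Δ4=1
row 1: diag=6, rhs=-33; c'=1/3, d'=-11/2
row 2: denom=10−2·1/3=28/3; d'=(21−2·-11/2)/(28/3)=24/7
row 3: denom=8−3·9/28=197/28; d'=(6−3·24/7)/(197/28)=-120/197
row 4: denom=8−1·28/197=1548/197; d'=(-6−1·-120/197)/(1548/197)=-59/86
back: M4=-59/86
back: M3=-120/197−28/197·-59/86=-22/43
back: M2=24/7−9/28·-22/43=309/86
back: M1=-11/2−1/3·309/86=-288/43
M: M0=0, M1=-288/43, M2=309/86, M3=-22/43, M4=-59/86, M5=0
seg 0: a=-3, c=M0/2=0, d=(M1−M0)/(6·1)=-48/43, b=Δ0−h0·(2M0+M1)/6=177/43
seg 1: a=0, c=M1/2=-144/43, d=(M2−M1)/(6·2)=295/344, b=Δ1−h1·(2M1+M2)/6=33/43
seg 2: a=-5, c=M2/2=309/172, d=(M3−M2)/(6·3)=-353/1548, b=Δ2−h2·(2M2+M3)/6=-201/86
seg 3: a=-2, c=M3/2=-11/43, d=(M4−M3)/(6·1)=-5/172, b=Δ3−h3·(2M3+M4)/6=393/172
seg 4: a=0, c=M4/2=-59/172, d=(M5−M4)/(6·3)=59/1548, b=Δ4−h4·(2M4+M5)/6=145/86
t_q=17/2 → seg 4, τ=3/2; S=0+145/86·τ+-59/172·τ²+59/1548·τ³=2595/1376

  seg 0: a=-3 b=177/43 c=0 d=-48/43
  seg 1: a=0 b=33/43 c=-144/43 d=295/344
  seg 2: a=-5 b=-201/86 c=309/172 d=-353/1548
  seg 3: a=-2 b=393/172 c=-11/43 d=-5/172
  seg 4: a=0 b=145/86 c=-59/172 d=59/1548
S(17/2) = 2595/1376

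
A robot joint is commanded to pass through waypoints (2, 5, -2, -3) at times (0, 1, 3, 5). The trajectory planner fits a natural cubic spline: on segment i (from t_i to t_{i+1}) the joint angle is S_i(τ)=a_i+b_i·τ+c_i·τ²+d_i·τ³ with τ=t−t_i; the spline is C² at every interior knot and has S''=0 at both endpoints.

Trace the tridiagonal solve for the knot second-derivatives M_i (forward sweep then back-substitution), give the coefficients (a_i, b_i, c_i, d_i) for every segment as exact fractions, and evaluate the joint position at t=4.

  seg 0: a=2 b=95/22 c=0 d=-29/22
  seg 1: a=5 b=4/11 c=-87/22 d=89/88
  seg 2: a=-2 b=-73/22 c=93/44 d=-31/88
S(4) = -313/88

Δ: Δ0=3, Δ1=-7/2, Δ2=-1/2
row 1: diag=6, rhs=-39; c'=1/3, d'=-13/2
row 2: denom=8−2·1/3=22/3; d'=(18−2·-13/2)/(22/3)=93/22
back: M2=93/22
back: M1=-13/2−1/3·93/22=-87/11
M: M0=0, M1=-87/11, M2=93/22, M3=0
seg 0: a=2, c=M0/2=0, d=(M1−M0)/(6·1)=-29/22, b=Δ0−h0·(2M0+M1)/6=95/22
seg 1: a=5, c=M1/2=-87/22, d=(M2−M1)/(6·2)=89/88, b=Δ1−h1·(2M1+M2)/6=4/11
seg 2: a=-2, c=M2/2=93/44, d=(M3−M2)/(6·2)=-31/88, b=Δ2−h2·(2M2+M3)/6=-73/22
t_q=4 → seg 2, τ=1; S=-2+-73/22·τ+93/44·τ²+-31/88·τ³=-313/88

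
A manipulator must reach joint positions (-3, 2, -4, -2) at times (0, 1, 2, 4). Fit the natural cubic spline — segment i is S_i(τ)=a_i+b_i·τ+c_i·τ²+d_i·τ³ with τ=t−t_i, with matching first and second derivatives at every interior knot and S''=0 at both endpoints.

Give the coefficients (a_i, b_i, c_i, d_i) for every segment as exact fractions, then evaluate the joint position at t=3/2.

  seg 0: a=-3 b=188/23 c=0 d=-73/23
  seg 1: a=2 b=-31/23 c=-219/23 d=112/23
  seg 2: a=-4 b=-133/23 c=117/23 d=-39/46
S(3/2) = -41/92

Δ: Δ0=5, Δ1=-6, Δ2=1
row 1: diag=4, rhs=-66; c'=1/4, d'=-33/2
row 2: denom=6−1·1/4=23/4; d'=(42−1·-33/2)/(23/4)=234/23
back: M2=234/23
back: M1=-33/2−1/4·234/23=-438/23
M: M0=0, M1=-438/23, M2=234/23, M3=0
seg 0: a=-3, c=M0/2=0, d=(M1−M0)/(6·1)=-73/23, b=Δ0−h0·(2M0+M1)/6=188/23
seg 1: a=2, c=M1/2=-219/23, d=(M2−M1)/(6·1)=112/23, b=Δ1−h1·(2M1+M2)/6=-31/23
seg 2: a=-4, c=M2/2=117/23, d=(M3−M2)/(6·2)=-39/46, b=Δ2−h2·(2M2+M3)/6=-133/23
t_q=3/2 → seg 1, τ=1/2; S=2+-31/23·τ+-219/23·τ²+112/23·τ³=-41/92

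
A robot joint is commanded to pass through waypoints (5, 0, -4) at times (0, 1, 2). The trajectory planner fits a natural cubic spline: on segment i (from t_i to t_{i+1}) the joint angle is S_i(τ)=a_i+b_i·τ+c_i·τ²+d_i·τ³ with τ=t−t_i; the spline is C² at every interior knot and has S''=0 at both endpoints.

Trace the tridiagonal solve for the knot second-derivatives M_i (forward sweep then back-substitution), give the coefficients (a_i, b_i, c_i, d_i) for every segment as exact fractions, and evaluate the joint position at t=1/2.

Δ: Δ0=-5, Δ1=-4
row 1: diag=4, rhs=6; c'=1/4, d'=3/2
back: M1=3/2
M: M0=0, M1=3/2, M2=0
seg 0: a=5, c=M0/2=0, d=(M1−M0)/(6·1)=1/4, b=Δ0−h0·(2M0+M1)/6=-21/4
seg 1: a=0, c=M1/2=3/4, d=(M2−M1)/(6·1)=-1/4, b=Δ1−h1·(2M1+M2)/6=-9/2
t_q=1/2 → seg 0, τ=1/2; S=5+-21/4·τ+0·τ²+1/4·τ³=77/32

  seg 0: a=5 b=-21/4 c=0 d=1/4
  seg 1: a=0 b=-9/2 c=3/4 d=-1/4
S(1/2) = 77/32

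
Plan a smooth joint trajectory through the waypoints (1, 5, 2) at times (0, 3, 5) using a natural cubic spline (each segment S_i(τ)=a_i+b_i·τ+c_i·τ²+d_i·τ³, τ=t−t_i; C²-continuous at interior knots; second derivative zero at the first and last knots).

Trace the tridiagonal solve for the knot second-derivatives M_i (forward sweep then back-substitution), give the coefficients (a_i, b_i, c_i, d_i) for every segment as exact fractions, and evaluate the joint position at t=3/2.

  seg 0: a=1 b=131/60 c=0 d=-17/180
  seg 1: a=5 b=-11/30 c=-17/20 d=17/120
S(3/2) = 633/160

Δ: Δ0=4/3, Δ1=-3/2
row 1: diag=10, rhs=-17; c'=1/5, d'=-17/10
back: M1=-17/10
M: M0=0, M1=-17/10, M2=0
seg 0: a=1, c=M0/2=0, d=(M1−M0)/(6·3)=-17/180, b=Δ0−h0·(2M0+M1)/6=131/60
seg 1: a=5, c=M1/2=-17/20, d=(M2−M1)/(6·2)=17/120, b=Δ1−h1·(2M1+M2)/6=-11/30
t_q=3/2 → seg 0, τ=3/2; S=1+131/60·τ+0·τ²+-17/180·τ³=633/160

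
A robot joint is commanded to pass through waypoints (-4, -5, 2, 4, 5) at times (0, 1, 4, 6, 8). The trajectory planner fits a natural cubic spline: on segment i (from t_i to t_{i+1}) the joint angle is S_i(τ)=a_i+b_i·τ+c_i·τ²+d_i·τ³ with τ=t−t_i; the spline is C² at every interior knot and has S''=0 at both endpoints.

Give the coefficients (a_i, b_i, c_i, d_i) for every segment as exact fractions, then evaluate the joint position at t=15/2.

Δ: Δ0=-1, Δ1=7/3, Δ2=1, Δ3=1/2
row 1: diag=8, rhs=20; c'=3/8, d'=5/2
row 2: denom=10−3·3/8=71/8; d'=(-8−3·5/2)/(71/8)=-124/71
row 3: denom=8−2·16/71=536/71; d'=(-3−2·-124/71)/(536/71)=35/536
back: M3=35/536
back: M2=-124/71−16/71·35/536=-118/67
back: M1=5/2−3/8·-118/67=847/268
M: M0=0, M1=847/268, M2=-118/67, M3=35/536, M4=0
seg 0: a=-4, c=M0/2=0, d=(M1−M0)/(6·1)=847/1608, b=Δ0−h0·(2M0+M1)/6=-2455/1608
seg 1: a=-5, c=M1/2=847/536, d=(M2−M1)/(6·3)=-1319/4824, b=Δ1−h1·(2M1+M2)/6=43/804
seg 2: a=2, c=M2/2=-59/67, d=(M3−M2)/(6·2)=979/6432, b=Δ2−h2·(2M2+M3)/6=3461/1608
seg 3: a=4, c=M3/2=35/1072, d=(M4−M3)/(6·2)=-35/6432, b=Δ3−h3·(2M3+M4)/6=367/804
t_q=15/2 → seg 3, τ=3/2; S=4+367/804·τ+35/1072·τ²+-35/6432·τ³=81297/17152

  seg 0: a=-4 b=-2455/1608 c=0 d=847/1608
  seg 1: a=-5 b=43/804 c=847/536 d=-1319/4824
  seg 2: a=2 b=3461/1608 c=-59/67 d=979/6432
  seg 3: a=4 b=367/804 c=35/1072 d=-35/6432
S(15/2) = 81297/17152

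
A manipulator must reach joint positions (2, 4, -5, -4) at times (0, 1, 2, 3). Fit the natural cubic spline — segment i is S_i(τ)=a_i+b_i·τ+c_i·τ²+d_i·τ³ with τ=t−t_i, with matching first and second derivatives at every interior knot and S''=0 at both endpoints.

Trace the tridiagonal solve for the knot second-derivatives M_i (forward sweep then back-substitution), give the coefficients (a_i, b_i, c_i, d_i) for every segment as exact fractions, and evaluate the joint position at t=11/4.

Δ: Δ0=2, Δ1=-9, Δ2=1
row 1: diag=4, rhs=-66; c'=1/4, d'=-33/2
row 2: denom=4−1·1/4=15/4; d'=(60−1·-33/2)/(15/4)=102/5
back: M2=102/5
back: M1=-33/2−1/4·102/5=-108/5
M: M0=0, M1=-108/5, M2=102/5, M3=0
seg 0: a=2, c=M0/2=0, d=(M1−M0)/(6·1)=-18/5, b=Δ0−h0·(2M0+M1)/6=28/5
seg 1: a=4, c=M1/2=-54/5, d=(M2−M1)/(6·1)=7, b=Δ1−h1·(2M1+M2)/6=-26/5
seg 2: a=-5, c=M2/2=51/5, d=(M3−M2)/(6·1)=-17/5, b=Δ2−h2·(2M2+M3)/6=-29/5
t_q=11/4 → seg 2, τ=3/4; S=-5+-29/5·τ+51/5·τ²+-17/5·τ³=-323/64

  seg 0: a=2 b=28/5 c=0 d=-18/5
  seg 1: a=4 b=-26/5 c=-54/5 d=7
  seg 2: a=-5 b=-29/5 c=51/5 d=-17/5
S(11/4) = -323/64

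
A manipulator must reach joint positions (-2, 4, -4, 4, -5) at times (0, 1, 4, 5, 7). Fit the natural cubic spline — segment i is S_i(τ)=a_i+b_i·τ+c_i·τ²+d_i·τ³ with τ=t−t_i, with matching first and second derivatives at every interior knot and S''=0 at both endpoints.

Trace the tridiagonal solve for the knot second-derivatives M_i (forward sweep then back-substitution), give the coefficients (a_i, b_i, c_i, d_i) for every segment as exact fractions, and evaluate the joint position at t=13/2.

Δ: Δ0=6, Δ1=-8/3, Δ2=8, Δ3=-9/2
row 1: diag=8, rhs=-52; c'=3/8, d'=-13/2
row 2: denom=8−3·3/8=55/8; d'=(64−3·-13/2)/(55/8)=668/55
row 3: denom=6−1·8/55=322/55; d'=(-75−1·668/55)/(322/55)=-4793/322
back: M3=-4793/322
back: M2=668/55−8/55·-4793/322=2304/161
back: M1=-13/2−3/8·2304/161=-3821/322
M: M0=0, M1=-3821/322, M2=2304/161, M3=-4793/322, M4=0
seg 0: a=-2, c=M0/2=0, d=(M1−M0)/(6·1)=-3821/1932, b=Δ0−h0·(2M0+M1)/6=15413/1932
seg 1: a=4, c=M1/2=-3821/644, d=(M2−M1)/(6·3)=8429/5796, b=Δ1−h1·(2M1+M2)/6=1975/966
seg 2: a=-4, c=M2/2=1152/161, d=(M3−M2)/(6·1)=-1343/276, b=Δ2−h2·(2M2+M3)/6=11033/1932
seg 3: a=4, c=M3/2=-4793/644, d=(M4−M3)/(6·2)=4793/3864, b=Δ3−h3·(2M3+M4)/6=5239/966
t_q=13/2 → seg 3, τ=3/2; S=4+5239/966·τ+-4793/644·τ²+4793/3864·τ³=-4371/10304

  seg 0: a=-2 b=15413/1932 c=0 d=-3821/1932
  seg 1: a=4 b=1975/966 c=-3821/644 d=8429/5796
  seg 2: a=-4 b=11033/1932 c=1152/161 d=-1343/276
  seg 3: a=4 b=5239/966 c=-4793/644 d=4793/3864
S(13/2) = -4371/10304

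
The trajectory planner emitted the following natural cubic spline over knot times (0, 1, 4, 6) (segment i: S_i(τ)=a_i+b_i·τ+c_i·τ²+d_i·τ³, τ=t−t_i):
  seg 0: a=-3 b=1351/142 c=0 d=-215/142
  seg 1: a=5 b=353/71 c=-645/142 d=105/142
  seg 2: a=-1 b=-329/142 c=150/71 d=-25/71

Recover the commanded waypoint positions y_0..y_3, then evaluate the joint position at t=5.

y_0 = S_0(0) = a_0 = -3
y_1 = S_1(0) = a_1 = 5
y_2 = S_2(0) = a_2 = -1
y_3 = S_2(2) = 0
t_q=5 is in segment 2 (τ=1); S_2(τ)=-221/142

y_0=-3 y_1=5 y_2=-1 y_3=0
S(5) = -221/142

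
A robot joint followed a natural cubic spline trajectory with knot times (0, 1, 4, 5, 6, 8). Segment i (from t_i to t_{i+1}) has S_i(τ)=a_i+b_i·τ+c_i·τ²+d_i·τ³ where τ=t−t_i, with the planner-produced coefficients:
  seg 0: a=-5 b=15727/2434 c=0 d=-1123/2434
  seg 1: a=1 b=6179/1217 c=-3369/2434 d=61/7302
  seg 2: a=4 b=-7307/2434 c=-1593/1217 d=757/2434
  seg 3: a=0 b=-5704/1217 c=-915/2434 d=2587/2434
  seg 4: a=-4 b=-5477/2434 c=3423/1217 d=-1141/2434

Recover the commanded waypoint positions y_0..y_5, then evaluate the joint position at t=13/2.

y_0 = S_0(0) = a_0 = -5
y_1 = S_1(0) = a_1 = 1
y_2 = S_2(0) = a_2 = 4
y_3 = S_3(0) = a_3 = 0
y_4 = S_4(0) = a_4 = -4
y_5 = S_4(2) = -1
t_q=13/2 is in segment 4 (τ=1/2); S_4(τ)=-87245/19472

y_0=-5 y_1=1 y_2=4 y_3=0 y_4=-4 y_5=-1
S(13/2) = -87245/19472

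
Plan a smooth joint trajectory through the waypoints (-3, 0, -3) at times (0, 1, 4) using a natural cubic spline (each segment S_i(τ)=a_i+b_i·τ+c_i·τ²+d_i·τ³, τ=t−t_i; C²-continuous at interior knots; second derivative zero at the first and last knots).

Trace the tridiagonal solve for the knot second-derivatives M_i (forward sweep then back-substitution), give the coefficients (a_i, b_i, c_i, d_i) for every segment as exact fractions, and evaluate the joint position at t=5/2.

  seg 0: a=-3 b=7/2 c=0 d=-1/2
  seg 1: a=0 b=2 c=-3/2 d=1/6
S(5/2) = 3/16

Δ: Δ0=3, Δ1=-1
row 1: diag=8, rhs=-24; c'=3/8, d'=-3
back: M1=-3
M: M0=0, M1=-3, M2=0
seg 0: a=-3, c=M0/2=0, d=(M1−M0)/(6·1)=-1/2, b=Δ0−h0·(2M0+M1)/6=7/2
seg 1: a=0, c=M1/2=-3/2, d=(M2−M1)/(6·3)=1/6, b=Δ1−h1·(2M1+M2)/6=2
t_q=5/2 → seg 1, τ=3/2; S=0+2·τ+-3/2·τ²+1/6·τ³=3/16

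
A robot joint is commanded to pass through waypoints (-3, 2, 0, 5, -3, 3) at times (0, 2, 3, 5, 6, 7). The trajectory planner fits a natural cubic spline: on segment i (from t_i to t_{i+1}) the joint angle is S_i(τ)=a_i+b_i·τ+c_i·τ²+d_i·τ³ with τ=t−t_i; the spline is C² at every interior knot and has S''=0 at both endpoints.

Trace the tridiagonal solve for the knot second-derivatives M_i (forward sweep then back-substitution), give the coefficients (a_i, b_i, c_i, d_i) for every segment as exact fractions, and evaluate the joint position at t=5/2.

Δ: Δ0=5/2, Δ1=-2, Δ2=5/2, Δ3=-8, Δ4=6
row 1: diag=6, rhs=-27; c'=1/6, d'=-9/2
row 2: denom=6−1·1/6=35/6; d'=(27−1·-9/2)/(35/6)=27/5
row 3: denom=6−2·12/35=186/35; d'=(-63−2·27/5)/(186/35)=-861/62
row 4: denom=4−1·35/186=709/186; d'=(84−1·-861/62)/(709/186)=18207/709
back: M4=18207/709
back: M3=-861/62−35/186·18207/709=-13272/709
back: M2=27/5−12/35·-13272/709=8379/709
back: M1=-9/2−1/6·8379/709=-4587/709
M: M0=0, M1=-4587/709, M2=8379/709, M3=-13272/709, M4=18207/709, M5=0
seg 0: a=-3, c=M0/2=0, d=(M1−M0)/(6·2)=-1529/2836, b=Δ0−h0·(2M0+M1)/6=6603/1418
seg 1: a=2, c=M1/2=-4587/1418, d=(M2−M1)/(6·1)=2161/709, b=Δ1−h1·(2M1+M2)/6=-2571/1418
seg 2: a=0, c=M2/2=8379/1418, d=(M3−M2)/(6·2)=-7217/2836, b=Δ2−h2·(2M2+M3)/6=1221/1418
seg 3: a=5, c=M3/2=-6636/709, d=(M4−M3)/(6·1)=10493/1418, b=Δ3−h3·(2M3+M4)/6=-8565/1418
seg 4: a=-3, c=M4/2=18207/1418, d=(M5−M4)/(6·1)=-6069/1418, b=Δ4−h4·(2M4+M5)/6=-1815/709
t_q=5/2 → seg 1, τ=1/2; S=2+-2571/1418·τ+-4587/1418·τ²+2161/709·τ³=472/709

  seg 0: a=-3 b=6603/1418 c=0 d=-1529/2836
  seg 1: a=2 b=-2571/1418 c=-4587/1418 d=2161/709
  seg 2: a=0 b=1221/1418 c=8379/1418 d=-7217/2836
  seg 3: a=5 b=-8565/1418 c=-6636/709 d=10493/1418
  seg 4: a=-3 b=-1815/709 c=18207/1418 d=-6069/1418
S(5/2) = 472/709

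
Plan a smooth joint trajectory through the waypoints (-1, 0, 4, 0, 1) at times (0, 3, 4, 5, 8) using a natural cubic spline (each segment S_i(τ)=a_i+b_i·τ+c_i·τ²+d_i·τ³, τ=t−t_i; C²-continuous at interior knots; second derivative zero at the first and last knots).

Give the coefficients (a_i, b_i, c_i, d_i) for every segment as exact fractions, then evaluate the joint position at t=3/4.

  seg 0: a=-1 b=-233/120 c=0 d=91/360
  seg 1: a=0 b=293/60 c=91/40 d=-379/120
  seg 2: a=4 b=-1/24 c=-36/5 d=389/120
  seg 3: a=0 b=-283/60 c=101/40 d=-101/360
S(3/4) = -1203/512

Δ: Δ0=1/3, Δ1=4, Δ2=-4, Δ3=1/3
row 1: diag=8, rhs=22; c'=1/8, d'=11/4
row 2: denom=4−1·1/8=31/8; d'=(-48−1·11/4)/(31/8)=-406/31
row 3: denom=8−1·8/31=240/31; d'=(26−1·-406/31)/(240/31)=101/20
back: M3=101/20
back: M2=-406/31−8/31·101/20=-72/5
back: M1=11/4−1/8·-72/5=91/20
M: M0=0, M1=91/20, M2=-72/5, M3=101/20, M4=0
seg 0: a=-1, c=M0/2=0, d=(M1−M0)/(6·3)=91/360, b=Δ0−h0·(2M0+M1)/6=-233/120
seg 1: a=0, c=M1/2=91/40, d=(M2−M1)/(6·1)=-379/120, b=Δ1−h1·(2M1+M2)/6=293/60
seg 2: a=4, c=M2/2=-36/5, d=(M3−M2)/(6·1)=389/120, b=Δ2−h2·(2M2+M3)/6=-1/24
seg 3: a=0, c=M3/2=101/40, d=(M4−M3)/(6·3)=-101/360, b=Δ3−h3·(2M3+M4)/6=-283/60
t_q=3/4 → seg 0, τ=3/4; S=-1+-233/120·τ+0·τ²+91/360·τ³=-1203/512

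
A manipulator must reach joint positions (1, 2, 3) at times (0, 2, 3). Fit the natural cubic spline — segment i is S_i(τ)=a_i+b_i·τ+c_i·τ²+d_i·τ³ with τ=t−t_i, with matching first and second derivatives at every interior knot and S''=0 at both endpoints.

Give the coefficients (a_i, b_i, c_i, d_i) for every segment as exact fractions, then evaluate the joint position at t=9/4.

  seg 0: a=1 b=1/3 c=0 d=1/24
  seg 1: a=2 b=5/6 c=1/4 d=-1/12
S(9/4) = 569/256

Δ: Δ0=1/2, Δ1=1
row 1: diag=6, rhs=3; c'=1/6, d'=1/2
back: M1=1/2
M: M0=0, M1=1/2, M2=0
seg 0: a=1, c=M0/2=0, d=(M1−M0)/(6·2)=1/24, b=Δ0−h0·(2M0+M1)/6=1/3
seg 1: a=2, c=M1/2=1/4, d=(M2−M1)/(6·1)=-1/12, b=Δ1−h1·(2M1+M2)/6=5/6
t_q=9/4 → seg 1, τ=1/4; S=2+5/6·τ+1/4·τ²+-1/12·τ³=569/256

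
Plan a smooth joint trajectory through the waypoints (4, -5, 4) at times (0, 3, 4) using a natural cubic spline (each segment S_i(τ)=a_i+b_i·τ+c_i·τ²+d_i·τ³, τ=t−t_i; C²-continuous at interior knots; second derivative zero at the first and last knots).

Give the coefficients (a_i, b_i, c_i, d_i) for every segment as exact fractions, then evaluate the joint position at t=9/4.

  seg 0: a=4 b=-15/2 c=0 d=1/2
  seg 1: a=-5 b=6 c=9/2 d=-3/2
S(9/4) = -919/128

Δ: Δ0=-3, Δ1=9
row 1: diag=8, rhs=72; c'=1/8, d'=9
back: M1=9
M: M0=0, M1=9, M2=0
seg 0: a=4, c=M0/2=0, d=(M1−M0)/(6·3)=1/2, b=Δ0−h0·(2M0+M1)/6=-15/2
seg 1: a=-5, c=M1/2=9/2, d=(M2−M1)/(6·1)=-3/2, b=Δ1−h1·(2M1+M2)/6=6
t_q=9/4 → seg 0, τ=9/4; S=4+-15/2·τ+0·τ²+1/2·τ³=-919/128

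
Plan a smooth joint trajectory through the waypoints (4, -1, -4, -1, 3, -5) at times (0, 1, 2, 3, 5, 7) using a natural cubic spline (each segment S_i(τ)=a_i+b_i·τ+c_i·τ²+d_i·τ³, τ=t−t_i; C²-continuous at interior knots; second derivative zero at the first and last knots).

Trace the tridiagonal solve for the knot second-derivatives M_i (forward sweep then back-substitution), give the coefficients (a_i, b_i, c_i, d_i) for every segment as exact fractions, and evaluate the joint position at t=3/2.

Δ: Δ0=-5, Δ1=-3, Δ2=3, Δ3=2, Δ4=-4
row 1: diag=4, rhs=12; c'=1/4, d'=3
row 2: denom=4−1·1/4=15/4; d'=(36−1·3)/(15/4)=44/5
row 3: denom=6−1·4/15=86/15; d'=(-6−1·44/5)/(86/15)=-111/43
row 4: denom=8−2·15/43=314/43; d'=(-36−2·-111/43)/(314/43)=-663/157
back: M4=-663/157
back: M3=-111/43−15/43·-663/157=-174/157
back: M2=44/5−4/15·-174/157=1428/157
back: M1=3−1/4·1428/157=114/157
M: M0=0, M1=114/157, M2=1428/157, M3=-174/157, M4=-663/157, M5=0
seg 0: a=4, c=M0/2=0, d=(M1−M0)/(6·1)=19/157, b=Δ0−h0·(2M0+M1)/6=-804/157
seg 1: a=-1, c=M1/2=57/157, d=(M2−M1)/(6·1)=219/157, b=Δ1−h1·(2M1+M2)/6=-747/157
seg 2: a=-4, c=M2/2=714/157, d=(M3−M2)/(6·1)=-267/157, b=Δ2−h2·(2M2+M3)/6=24/157
seg 3: a=-1, c=M3/2=-87/157, d=(M4−M3)/(6·2)=-163/628, b=Δ3−h3·(2M3+M4)/6=651/157
seg 4: a=3, c=M4/2=-663/314, d=(M5−M4)/(6·2)=221/628, b=Δ4−h4·(2M4+M5)/6=-186/157
t_q=3/2 → seg 1, τ=1/2; S=-1+-747/157·τ+57/157·τ²+219/157·τ³=-3911/1256

  seg 0: a=4 b=-804/157 c=0 d=19/157
  seg 1: a=-1 b=-747/157 c=57/157 d=219/157
  seg 2: a=-4 b=24/157 c=714/157 d=-267/157
  seg 3: a=-1 b=651/157 c=-87/157 d=-163/628
  seg 4: a=3 b=-186/157 c=-663/314 d=221/628
S(3/2) = -3911/1256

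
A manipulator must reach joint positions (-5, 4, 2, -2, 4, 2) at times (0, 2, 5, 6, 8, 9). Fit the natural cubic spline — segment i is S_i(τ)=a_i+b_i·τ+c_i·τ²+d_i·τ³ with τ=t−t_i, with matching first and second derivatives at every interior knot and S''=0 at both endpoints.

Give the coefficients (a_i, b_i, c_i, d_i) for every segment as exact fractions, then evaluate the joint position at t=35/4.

Δ: Δ0=9/2, Δ1=-2/3, Δ2=-4, Δ3=3, Δ4=-2
row 1: diag=10, rhs=-31; c'=3/10, d'=-31/10
row 2: denom=8−3·3/10=71/10; d'=(-20−3·-31/10)/(71/10)=-107/71
row 3: denom=6−1·10/71=416/71; d'=(42−1·-107/71)/(416/71)=3089/416
row 4: denom=6−2·71/208=553/104; d'=(-30−2·3089/416)/(553/104)=-9329/1106
back: M4=-9329/1106
back: M3=3089/416−71/208·-9329/1106=11397/1106
back: M2=-107/71−10/71·11397/1106=-1636/553
back: M1=-31/10−3/10·-1636/553=-2447/1106
M: M0=0, M1=-2447/1106, M2=-1636/553, M3=11397/1106, M4=-9329/1106, M5=0
seg 0: a=-5, c=M0/2=0, d=(M1−M0)/(6·2)=-2447/13272, b=Δ0−h0·(2M0+M1)/6=8689/1659
seg 1: a=4, c=M1/2=-2447/2212, d=(M2−M1)/(6·3)=-275/6636, b=Δ1−h1·(2M1+M2)/6=10037/3318
seg 2: a=2, c=M2/2=-818/553, d=(M3−M2)/(6·1)=14669/6636, b=Δ2−h2·(2M2+M3)/6=-31397/6636
seg 3: a=-2, c=M3/2=11397/2212, d=(M4−M3)/(6·2)=-10363/6636, b=Δ3−h3·(2M3+M4)/6=-3511/3318
seg 4: a=4, c=M4/2=-9329/2212, d=(M5−M4)/(6·1)=9329/6636, b=Δ4−h4·(2M4+M5)/6=2693/3318
t_q=35/4 → seg 4, τ=3/4; S=4+2693/3318·τ+-9329/2212·τ²+9329/6636·τ³=400565/141568

  seg 0: a=-5 b=8689/1659 c=0 d=-2447/13272
  seg 1: a=4 b=10037/3318 c=-2447/2212 d=-275/6636
  seg 2: a=2 b=-31397/6636 c=-818/553 d=14669/6636
  seg 3: a=-2 b=-3511/3318 c=11397/2212 d=-10363/6636
  seg 4: a=4 b=2693/3318 c=-9329/2212 d=9329/6636
S(35/4) = 400565/141568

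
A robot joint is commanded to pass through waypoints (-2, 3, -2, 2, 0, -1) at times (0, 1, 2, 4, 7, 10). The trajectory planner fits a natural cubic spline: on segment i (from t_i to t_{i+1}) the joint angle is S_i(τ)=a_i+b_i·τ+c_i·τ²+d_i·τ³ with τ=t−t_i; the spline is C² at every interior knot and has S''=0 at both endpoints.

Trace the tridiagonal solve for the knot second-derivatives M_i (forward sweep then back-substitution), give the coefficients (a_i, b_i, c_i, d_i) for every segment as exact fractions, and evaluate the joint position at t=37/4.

Δ: Δ0=5, Δ1=-5, Δ2=2, Δ3=-2/3, Δ4=-1/3
row 1: diag=4, rhs=-60; c'=1/4, d'=-15
row 2: denom=6−1·1/4=23/4; d'=(42−1·-15)/(23/4)=228/23
row 3: denom=10−2·8/23=214/23; d'=(-16−2·228/23)/(214/23)=-412/107
row 4: denom=12−3·69/214=2361/214; d'=(2−3·-412/107)/(2361/214)=2900/2361
back: M4=2900/2361
back: M3=-412/107−69/214·2900/2361=-3342/787
back: M2=228/23−8/23·-3342/787=8964/787
back: M1=-15−1/4·8964/787=-14046/787
M: M0=0, M1=-14046/787, M2=8964/787, M3=-3342/787, M4=2900/2361, M5=0
seg 0: a=-2, c=M0/2=0, d=(M1−M0)/(6·1)=-2341/787, b=Δ0−h0·(2M0+M1)/6=6276/787
seg 1: a=3, c=M1/2=-7023/787, d=(M2−M1)/(6·1)=3835/787, b=Δ1−h1·(2M1+M2)/6=-747/787
seg 2: a=-2, c=M2/2=4482/787, d=(M3−M2)/(6·2)=-2051/1574, b=Δ2−h2·(2M2+M3)/6=-3288/787
seg 3: a=2, c=M3/2=-1671/787, d=(M4−M3)/(6·3)=6463/21249, b=Δ3−h3·(2M3+M4)/6=2334/787
seg 4: a=0, c=M4/2=1450/2361, d=(M5−M4)/(6·3)=-1450/21249, b=Δ4−h4·(2M4+M5)/6=-1229/787
t_q=37/4 → seg 4, τ=9/4; S=0+-1229/787·τ+1450/2361·τ²+-1450/21249·τ³=-29763/25184

  seg 0: a=-2 b=6276/787 c=0 d=-2341/787
  seg 1: a=3 b=-747/787 c=-7023/787 d=3835/787
  seg 2: a=-2 b=-3288/787 c=4482/787 d=-2051/1574
  seg 3: a=2 b=2334/787 c=-1671/787 d=6463/21249
  seg 4: a=0 b=-1229/787 c=1450/2361 d=-1450/21249
S(37/4) = -29763/25184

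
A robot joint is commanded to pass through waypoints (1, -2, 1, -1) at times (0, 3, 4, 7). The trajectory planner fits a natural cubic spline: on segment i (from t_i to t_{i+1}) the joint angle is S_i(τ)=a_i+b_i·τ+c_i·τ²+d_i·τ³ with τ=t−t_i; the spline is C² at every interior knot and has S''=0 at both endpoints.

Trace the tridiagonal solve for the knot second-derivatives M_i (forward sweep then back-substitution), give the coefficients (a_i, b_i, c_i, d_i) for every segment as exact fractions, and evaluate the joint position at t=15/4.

Δ: Δ0=-1, Δ1=3, Δ2=-2/3
row 1: diag=8, rhs=24; c'=1/8, d'=3
row 2: denom=8−1·1/8=63/8; d'=(-22−1·3)/(63/8)=-200/63
back: M2=-200/63
back: M1=3−1/8·-200/63=214/63
M: M0=0, M1=214/63, M2=-200/63, M3=0
seg 0: a=1, c=M0/2=0, d=(M1−M0)/(6·3)=107/567, b=Δ0−h0·(2M0+M1)/6=-170/63
seg 1: a=-2, c=M1/2=107/63, d=(M2−M1)/(6·1)=-23/21, b=Δ1−h1·(2M1+M2)/6=151/63
seg 2: a=1, c=M2/2=-100/63, d=(M3−M2)/(6·3)=100/567, b=Δ2−h2·(2M2+M3)/6=158/63
t_q=15/4 → seg 1, τ=3/4; S=-2+151/63·τ+107/63·τ²+-23/21·τ³=391/1344

  seg 0: a=1 b=-170/63 c=0 d=107/567
  seg 1: a=-2 b=151/63 c=107/63 d=-23/21
  seg 2: a=1 b=158/63 c=-100/63 d=100/567
S(15/4) = 391/1344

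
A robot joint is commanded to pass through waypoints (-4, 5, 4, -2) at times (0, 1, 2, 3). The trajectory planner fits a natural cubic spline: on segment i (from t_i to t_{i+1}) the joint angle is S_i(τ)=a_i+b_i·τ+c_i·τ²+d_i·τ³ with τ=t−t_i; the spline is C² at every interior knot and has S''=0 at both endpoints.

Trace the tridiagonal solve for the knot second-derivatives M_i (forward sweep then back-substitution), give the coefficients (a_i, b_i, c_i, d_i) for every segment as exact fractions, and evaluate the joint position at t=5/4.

Δ: Δ0=9, Δ1=-1, Δ2=-6
row 1: diag=4, rhs=-60; c'=1/4, d'=-15
row 2: denom=4−1·1/4=15/4; d'=(-30−1·-15)/(15/4)=-4
back: M2=-4
back: M1=-15−1/4·-4=-14
M: M0=0, M1=-14, M2=-4, M3=0
seg 0: a=-4, c=M0/2=0, d=(M1−M0)/(6·1)=-7/3, b=Δ0−h0·(2M0+M1)/6=34/3
seg 1: a=5, c=M1/2=-7, d=(M2−M1)/(6·1)=5/3, b=Δ1−h1·(2M1+M2)/6=13/3
seg 2: a=4, c=M2/2=-2, d=(M3−M2)/(6·1)=2/3, b=Δ2−h2·(2M2+M3)/6=-14/3
t_q=5/4 → seg 1, τ=1/4; S=5+13/3·τ+-7·τ²+5/3·τ³=363/64

  seg 0: a=-4 b=34/3 c=0 d=-7/3
  seg 1: a=5 b=13/3 c=-7 d=5/3
  seg 2: a=4 b=-14/3 c=-2 d=2/3
S(5/4) = 363/64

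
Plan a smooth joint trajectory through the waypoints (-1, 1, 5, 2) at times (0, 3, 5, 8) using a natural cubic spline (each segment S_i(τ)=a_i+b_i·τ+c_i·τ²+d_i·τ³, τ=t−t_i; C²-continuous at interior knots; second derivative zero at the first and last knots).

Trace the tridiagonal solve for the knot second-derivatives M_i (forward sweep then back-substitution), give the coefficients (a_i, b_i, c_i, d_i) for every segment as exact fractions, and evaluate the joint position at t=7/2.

Δ: Δ0=2/3, Δ1=2, Δ2=-1
row 1: diag=10, rhs=8; c'=1/5, d'=4/5
row 2: denom=10−2·1/5=48/5; d'=(-18−2·4/5)/(48/5)=-49/24
back: M2=-49/24
back: M1=4/5−1/5·-49/24=29/24
M: M0=0, M1=29/24, M2=-49/24, M3=0
seg 0: a=-1, c=M0/2=0, d=(M1−M0)/(6·3)=29/432, b=Δ0−h0·(2M0+M1)/6=1/16
seg 1: a=1, c=M1/2=29/48, d=(M2−M1)/(6·2)=-13/48, b=Δ1−h1·(2M1+M2)/6=15/8
seg 2: a=5, c=M2/2=-49/48, d=(M3−M2)/(6·3)=49/432, b=Δ2−h2·(2M2+M3)/6=25/24
t_q=7/2 → seg 1, τ=1/2; S=1+15/8·τ+29/48·τ²+-13/48·τ³=263/128

  seg 0: a=-1 b=1/16 c=0 d=29/432
  seg 1: a=1 b=15/8 c=29/48 d=-13/48
  seg 2: a=5 b=25/24 c=-49/48 d=49/432
S(7/2) = 263/128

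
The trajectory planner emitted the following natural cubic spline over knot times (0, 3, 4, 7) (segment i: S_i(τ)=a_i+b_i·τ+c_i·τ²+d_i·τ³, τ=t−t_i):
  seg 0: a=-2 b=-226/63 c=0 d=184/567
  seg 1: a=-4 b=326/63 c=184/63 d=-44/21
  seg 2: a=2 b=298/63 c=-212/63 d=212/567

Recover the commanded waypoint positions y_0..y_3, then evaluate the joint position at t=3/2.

y_0 = S_0(0) = a_0 = -2
y_1 = S_1(0) = a_1 = -4
y_2 = S_2(0) = a_2 = 2
y_3 = S_2(3) = -4
t_q=3/2 is in segment 0 (τ=3/2); S_0(τ)=-44/7

y_0=-2 y_1=-4 y_2=2 y_3=-4
S(3/2) = -44/7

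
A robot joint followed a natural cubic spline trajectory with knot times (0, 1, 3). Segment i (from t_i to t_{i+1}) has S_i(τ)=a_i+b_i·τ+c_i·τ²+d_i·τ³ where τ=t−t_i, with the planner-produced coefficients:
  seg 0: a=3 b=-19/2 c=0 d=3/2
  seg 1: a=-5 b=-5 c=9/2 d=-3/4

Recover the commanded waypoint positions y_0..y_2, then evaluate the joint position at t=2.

y_0=3 y_1=-5 y_2=-3
S(2) = -25/4

y_0 = S_0(0) = a_0 = 3
y_1 = S_1(0) = a_1 = -5
y_2 = S_1(2) = -3
t_q=2 is in segment 1 (τ=1); S_1(τ)=-25/4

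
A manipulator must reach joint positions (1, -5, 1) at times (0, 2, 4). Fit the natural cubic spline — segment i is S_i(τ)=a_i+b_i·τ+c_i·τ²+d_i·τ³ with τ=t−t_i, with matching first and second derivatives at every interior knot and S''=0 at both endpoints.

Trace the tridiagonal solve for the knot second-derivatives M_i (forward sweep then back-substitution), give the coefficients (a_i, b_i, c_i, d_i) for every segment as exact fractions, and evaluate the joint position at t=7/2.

Δ: Δ0=-3, Δ1=3
row 1: diag=8, rhs=36; c'=1/4, d'=9/2
back: M1=9/2
M: M0=0, M1=9/2, M2=0
seg 0: a=1, c=M0/2=0, d=(M1−M0)/(6·2)=3/8, b=Δ0−h0·(2M0+M1)/6=-9/2
seg 1: a=-5, c=M1/2=9/4, d=(M2−M1)/(6·2)=-3/8, b=Δ1−h1·(2M1+M2)/6=0
t_q=7/2 → seg 1, τ=3/2; S=-5+0·τ+9/4·τ²+-3/8·τ³=-77/64

  seg 0: a=1 b=-9/2 c=0 d=3/8
  seg 1: a=-5 b=0 c=9/4 d=-3/8
S(7/2) = -77/64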